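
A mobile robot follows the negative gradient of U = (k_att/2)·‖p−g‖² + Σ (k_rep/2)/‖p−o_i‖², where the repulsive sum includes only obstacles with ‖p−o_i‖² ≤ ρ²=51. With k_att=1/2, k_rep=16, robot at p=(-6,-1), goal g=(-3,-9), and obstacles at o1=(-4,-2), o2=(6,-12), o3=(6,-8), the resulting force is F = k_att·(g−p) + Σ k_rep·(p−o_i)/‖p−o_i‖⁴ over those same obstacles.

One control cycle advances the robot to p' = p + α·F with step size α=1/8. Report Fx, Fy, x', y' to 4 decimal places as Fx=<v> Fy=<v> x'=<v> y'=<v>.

F_att = 1/2·(g−p) = 1/2·(3,-8) = (1.5000,-4.0000)
o1: d²=5 ≤ ρ²=51; F_rep = 16·(-2,1)/5² = (-1.2800,0.6400)
o2: d²=265 > ρ²=51 → inactive
o3: d²=193 > ρ²=51 → inactive
F = F_att + ΣF_rep = (0.2200,-3.3600)
p' = p + 1/8·F = (-5.9725,-1.4200)

Fx=0.2200 Fy=-3.3600 x'=-5.9725 y'=-1.4200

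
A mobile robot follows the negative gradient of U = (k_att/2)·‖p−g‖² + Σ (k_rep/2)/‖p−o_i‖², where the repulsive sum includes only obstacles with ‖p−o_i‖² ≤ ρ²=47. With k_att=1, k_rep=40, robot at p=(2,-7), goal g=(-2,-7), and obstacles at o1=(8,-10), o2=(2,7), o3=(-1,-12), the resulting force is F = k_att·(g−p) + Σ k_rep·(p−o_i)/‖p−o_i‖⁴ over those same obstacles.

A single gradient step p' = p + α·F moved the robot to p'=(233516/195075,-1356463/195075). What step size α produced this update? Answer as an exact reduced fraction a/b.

F_att = 1·(g−p) = 1·(-4,0) = (-4.0000,0.0000)
o1: d²=45 ≤ ρ²=47; F_rep = 40·(-6,3)/45² = (-0.1185,0.0593)
o2: d²=196 > ρ²=47 → inactive
o3: d²=34 ≤ ρ²=47; F_rep = 40·(3,5)/34² = (0.1038,0.1730)
F = F_att + ΣF_rep = (-4.0147,0.2323)
Δp = p'−p = (-0.8029,0.0465); α = Δx/Fx = (-156634/195075) / (-156634/39015) = 1/5
check: Δy/Fy = (9062/195075) / (9062/39015) = 1/5 ✓

α = 1/5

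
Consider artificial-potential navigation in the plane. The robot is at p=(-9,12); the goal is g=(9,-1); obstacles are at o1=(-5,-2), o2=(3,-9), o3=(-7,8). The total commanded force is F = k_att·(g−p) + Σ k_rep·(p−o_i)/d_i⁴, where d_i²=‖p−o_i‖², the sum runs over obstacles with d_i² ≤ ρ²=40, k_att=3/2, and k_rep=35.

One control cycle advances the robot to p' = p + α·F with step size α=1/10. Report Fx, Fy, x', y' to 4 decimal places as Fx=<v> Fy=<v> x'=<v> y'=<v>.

Fx=26.8250 Fy=-19.1500 x'=-6.3175 y'=10.0850

F_att = 3/2·(g−p) = 3/2·(18,-13) = (27.0000,-19.5000)
o1: d²=212 > ρ²=40 → inactive
o2: d²=585 > ρ²=40 → inactive
o3: d²=20 ≤ ρ²=40; F_rep = 35·(-2,4)/20² = (-0.1750,0.3500)
F = F_att + ΣF_rep = (26.8250,-19.1500)
p' = p + 1/10·F = (-6.3175,10.0850)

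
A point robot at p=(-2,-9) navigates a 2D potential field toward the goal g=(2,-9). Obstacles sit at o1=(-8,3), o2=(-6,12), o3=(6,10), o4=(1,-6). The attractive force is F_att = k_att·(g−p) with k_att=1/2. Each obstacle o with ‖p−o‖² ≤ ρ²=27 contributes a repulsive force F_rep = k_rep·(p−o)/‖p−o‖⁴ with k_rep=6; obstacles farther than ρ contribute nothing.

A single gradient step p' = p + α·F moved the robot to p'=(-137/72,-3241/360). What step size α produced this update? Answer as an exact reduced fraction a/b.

α = 1/20

F_att = 1/2·(g−p) = 1/2·(4,0) = (2.0000,0.0000)
o1: d²=180 > ρ²=27 → inactive
o2: d²=457 > ρ²=27 → inactive
o3: d²=425 > ρ²=27 → inactive
o4: d²=18 ≤ ρ²=27; F_rep = 6·(-3,-3)/18² = (-0.0556,-0.0556)
F = F_att + ΣF_rep = (1.9444,-0.0556)
Δp = p'−p = (0.0972,-0.0028); α = Δx/Fx = (7/72) / (35/18) = 1/20
check: Δy/Fy = (-1/360) / (-1/18) = 1/20 ✓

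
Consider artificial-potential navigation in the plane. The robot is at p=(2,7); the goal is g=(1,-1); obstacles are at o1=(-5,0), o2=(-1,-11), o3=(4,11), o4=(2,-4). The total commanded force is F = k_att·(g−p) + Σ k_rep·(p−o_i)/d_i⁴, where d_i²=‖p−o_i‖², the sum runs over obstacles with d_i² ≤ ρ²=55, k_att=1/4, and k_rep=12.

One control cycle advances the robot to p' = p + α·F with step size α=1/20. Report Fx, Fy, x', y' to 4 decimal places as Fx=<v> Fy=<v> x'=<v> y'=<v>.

F_att = 1/4·(g−p) = 1/4·(-1,-8) = (-0.2500,-2.0000)
o1: d²=98 > ρ²=55 → inactive
o2: d²=333 > ρ²=55 → inactive
o3: d²=20 ≤ ρ²=55; F_rep = 12·(-2,-4)/20² = (-0.0600,-0.1200)
o4: d²=121 > ρ²=55 → inactive
F = F_att + ΣF_rep = (-0.3100,-2.1200)
p' = p + 1/20·F = (1.9845,6.8940)

Fx=-0.3100 Fy=-2.1200 x'=1.9845 y'=6.8940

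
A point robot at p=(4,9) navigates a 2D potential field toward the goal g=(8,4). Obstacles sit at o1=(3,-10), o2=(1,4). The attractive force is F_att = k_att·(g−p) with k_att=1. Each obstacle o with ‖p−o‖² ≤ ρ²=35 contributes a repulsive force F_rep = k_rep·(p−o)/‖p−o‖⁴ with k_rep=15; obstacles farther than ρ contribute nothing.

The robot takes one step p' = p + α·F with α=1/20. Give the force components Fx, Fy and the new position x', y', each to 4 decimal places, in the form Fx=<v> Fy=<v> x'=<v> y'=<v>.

F_att = 1·(g−p) = 1·(4,-5) = (4.0000,-5.0000)
o1: d²=362 > ρ²=35 → inactive
o2: d²=34 ≤ ρ²=35; F_rep = 15·(3,5)/34² = (0.0389,0.0649)
F = F_att + ΣF_rep = (4.0389,-4.9351)
p' = p + 1/20·F = (4.2019,8.7532)

Fx=4.0389 Fy=-4.9351 x'=4.2019 y'=8.7532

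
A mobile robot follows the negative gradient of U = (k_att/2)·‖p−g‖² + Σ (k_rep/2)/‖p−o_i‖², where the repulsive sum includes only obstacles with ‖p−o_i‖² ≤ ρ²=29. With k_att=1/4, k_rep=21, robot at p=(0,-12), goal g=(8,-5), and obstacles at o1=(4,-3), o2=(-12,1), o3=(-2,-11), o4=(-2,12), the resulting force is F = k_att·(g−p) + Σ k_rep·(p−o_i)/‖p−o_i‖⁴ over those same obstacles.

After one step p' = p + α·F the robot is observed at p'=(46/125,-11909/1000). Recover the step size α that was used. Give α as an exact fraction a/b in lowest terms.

F_att = 1/4·(g−p) = 1/4·(8,7) = (2.0000,1.7500)
o1: d²=97 > ρ²=29 → inactive
o2: d²=313 > ρ²=29 → inactive
o3: d²=5 ≤ ρ²=29; F_rep = 21·(2,-1)/5² = (1.6800,-0.8400)
o4: d²=580 > ρ²=29 → inactive
F = F_att + ΣF_rep = (3.6800,0.9100)
Δp = p'−p = (0.3680,0.0910); α = Δx/Fx = (46/125) / (92/25) = 1/10
check: Δy/Fy = (91/1000) / (91/100) = 1/10 ✓

α = 1/10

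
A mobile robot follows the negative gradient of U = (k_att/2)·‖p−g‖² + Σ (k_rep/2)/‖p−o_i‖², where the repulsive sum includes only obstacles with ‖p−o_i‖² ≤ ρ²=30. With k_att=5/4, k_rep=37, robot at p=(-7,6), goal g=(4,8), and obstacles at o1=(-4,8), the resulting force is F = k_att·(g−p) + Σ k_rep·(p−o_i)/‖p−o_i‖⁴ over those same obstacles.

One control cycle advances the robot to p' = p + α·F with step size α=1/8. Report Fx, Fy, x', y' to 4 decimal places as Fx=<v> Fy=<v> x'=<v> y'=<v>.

Fx=13.0932 Fy=2.0621 x'=-5.3634 y'=6.2578

F_att = 5/4·(g−p) = 5/4·(11,2) = (13.7500,2.5000)
o1: d²=13 ≤ ρ²=30; F_rep = 37·(-3,-2)/13² = (-0.6568,-0.4379)
F = F_att + ΣF_rep = (13.0932,2.0621)
p' = p + 1/8·F = (-5.3634,6.2578)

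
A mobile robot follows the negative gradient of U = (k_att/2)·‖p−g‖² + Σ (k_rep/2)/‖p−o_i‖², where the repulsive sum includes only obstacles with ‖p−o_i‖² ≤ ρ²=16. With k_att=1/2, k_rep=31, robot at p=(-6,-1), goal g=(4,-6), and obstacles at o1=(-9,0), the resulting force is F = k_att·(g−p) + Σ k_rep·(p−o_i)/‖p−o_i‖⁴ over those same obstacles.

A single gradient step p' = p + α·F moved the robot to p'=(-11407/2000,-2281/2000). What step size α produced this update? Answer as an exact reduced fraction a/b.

α = 1/20

F_att = 1/2·(g−p) = 1/2·(10,-5) = (5.0000,-2.5000)
o1: d²=10 ≤ ρ²=16; F_rep = 31·(3,-1)/10² = (0.9300,-0.3100)
F = F_att + ΣF_rep = (5.9300,-2.8100)
Δp = p'−p = (0.2965,-0.1405); α = Δx/Fx = (593/2000) / (593/100) = 1/20
check: Δy/Fy = (-281/2000) / (-281/100) = 1/20 ✓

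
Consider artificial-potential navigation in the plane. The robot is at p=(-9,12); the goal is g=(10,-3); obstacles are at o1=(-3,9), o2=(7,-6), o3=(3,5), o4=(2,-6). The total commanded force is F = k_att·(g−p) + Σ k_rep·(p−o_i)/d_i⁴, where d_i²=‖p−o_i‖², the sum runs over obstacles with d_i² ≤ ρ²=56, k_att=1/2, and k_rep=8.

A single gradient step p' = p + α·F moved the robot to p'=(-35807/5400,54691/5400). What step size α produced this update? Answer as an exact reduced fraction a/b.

F_att = 1/2·(g−p) = 1/2·(19,-15) = (9.5000,-7.5000)
o1: d²=45 ≤ ρ²=56; F_rep = 8·(-6,3)/45² = (-0.0237,0.0119)
o2: d²=580 > ρ²=56 → inactive
o3: d²=193 > ρ²=56 → inactive
o4: d²=445 > ρ²=56 → inactive
F = F_att + ΣF_rep = (9.4763,-7.4881)
Δp = p'−p = (2.3691,-1.8720); α = Δx/Fx = (12793/5400) / (12793/1350) = 1/4
check: Δy/Fy = (-10109/5400) / (-10109/1350) = 1/4 ✓

α = 1/4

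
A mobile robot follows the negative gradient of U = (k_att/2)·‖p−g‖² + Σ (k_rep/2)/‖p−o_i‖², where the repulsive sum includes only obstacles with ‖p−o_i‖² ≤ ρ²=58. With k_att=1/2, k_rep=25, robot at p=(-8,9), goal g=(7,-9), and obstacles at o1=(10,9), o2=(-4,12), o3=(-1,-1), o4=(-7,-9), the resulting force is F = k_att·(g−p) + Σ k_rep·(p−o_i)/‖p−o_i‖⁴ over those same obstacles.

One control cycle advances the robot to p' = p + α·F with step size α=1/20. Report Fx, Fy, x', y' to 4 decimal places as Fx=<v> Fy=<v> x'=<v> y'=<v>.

Fx=7.3400 Fy=-9.1200 x'=-7.6330 y'=8.5440

F_att = 1/2·(g−p) = 1/2·(15,-18) = (7.5000,-9.0000)
o1: d²=324 > ρ²=58 → inactive
o2: d²=25 ≤ ρ²=58; F_rep = 25·(-4,-3)/25² = (-0.1600,-0.1200)
o3: d²=149 > ρ²=58 → inactive
o4: d²=325 > ρ²=58 → inactive
F = F_att + ΣF_rep = (7.3400,-9.1200)
p' = p + 1/20·F = (-7.6330,8.5440)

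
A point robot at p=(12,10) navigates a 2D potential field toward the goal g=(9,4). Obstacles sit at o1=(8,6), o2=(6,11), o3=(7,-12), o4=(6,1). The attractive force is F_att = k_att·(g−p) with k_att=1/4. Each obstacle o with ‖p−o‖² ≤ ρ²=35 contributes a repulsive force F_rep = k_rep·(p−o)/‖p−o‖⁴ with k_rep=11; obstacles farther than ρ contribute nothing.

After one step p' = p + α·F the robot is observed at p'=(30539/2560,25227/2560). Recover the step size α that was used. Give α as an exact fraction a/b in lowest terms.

F_att = 1/4·(g−p) = 1/4·(-3,-6) = (-0.7500,-1.5000)
o1: d²=32 ≤ ρ²=35; F_rep = 11·(4,4)/32² = (0.0430,0.0430)
o2: d²=37 > ρ²=35 → inactive
o3: d²=509 > ρ²=35 → inactive
o4: d²=117 > ρ²=35 → inactive
F = F_att + ΣF_rep = (-0.7070,-1.4570)
Δp = p'−p = (-0.0707,-0.1457); α = Δx/Fx = (-181/2560) / (-181/256) = 1/10
check: Δy/Fy = (-373/2560) / (-373/256) = 1/10 ✓

α = 1/10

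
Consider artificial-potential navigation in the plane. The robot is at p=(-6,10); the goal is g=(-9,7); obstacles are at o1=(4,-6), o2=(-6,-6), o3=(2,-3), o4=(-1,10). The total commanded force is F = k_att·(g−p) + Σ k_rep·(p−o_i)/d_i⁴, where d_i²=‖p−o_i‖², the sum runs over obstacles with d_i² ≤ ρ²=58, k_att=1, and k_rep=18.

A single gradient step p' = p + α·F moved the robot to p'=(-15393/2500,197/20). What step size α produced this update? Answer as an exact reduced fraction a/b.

F_att = 1·(g−p) = 1·(-3,-3) = (-3.0000,-3.0000)
o1: d²=356 > ρ²=58 → inactive
o2: d²=256 > ρ²=58 → inactive
o3: d²=233 > ρ²=58 → inactive
o4: d²=25 ≤ ρ²=58; F_rep = 18·(-5,0)/25² = (-0.1440,0.0000)
F = F_att + ΣF_rep = (-3.1440,-3.0000)
Δp = p'−p = (-0.1572,-0.1500); α = Δx/Fx = (-393/2500) / (-393/125) = 1/20
check: Δy/Fy = (-3/20) / (-3) = 1/20 ✓

α = 1/20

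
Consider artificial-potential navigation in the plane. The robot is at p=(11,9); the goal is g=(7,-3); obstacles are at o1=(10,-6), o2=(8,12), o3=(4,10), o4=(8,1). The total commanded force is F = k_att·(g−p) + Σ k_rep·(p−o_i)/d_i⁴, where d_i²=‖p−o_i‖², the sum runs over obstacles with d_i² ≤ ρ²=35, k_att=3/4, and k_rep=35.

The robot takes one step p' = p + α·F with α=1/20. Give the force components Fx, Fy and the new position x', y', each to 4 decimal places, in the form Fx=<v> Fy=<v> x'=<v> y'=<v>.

Fx=-2.6759 Fy=-9.3241 x'=10.8662 y'=8.5338

F_att = 3/4·(g−p) = 3/4·(-4,-12) = (-3.0000,-9.0000)
o1: d²=226 > ρ²=35 → inactive
o2: d²=18 ≤ ρ²=35; F_rep = 35·(3,-3)/18² = (0.3241,-0.3241)
o3: d²=50 > ρ²=35 → inactive
o4: d²=73 > ρ²=35 → inactive
F = F_att + ΣF_rep = (-2.6759,-9.3241)
p' = p + 1/20·F = (10.8662,8.5338)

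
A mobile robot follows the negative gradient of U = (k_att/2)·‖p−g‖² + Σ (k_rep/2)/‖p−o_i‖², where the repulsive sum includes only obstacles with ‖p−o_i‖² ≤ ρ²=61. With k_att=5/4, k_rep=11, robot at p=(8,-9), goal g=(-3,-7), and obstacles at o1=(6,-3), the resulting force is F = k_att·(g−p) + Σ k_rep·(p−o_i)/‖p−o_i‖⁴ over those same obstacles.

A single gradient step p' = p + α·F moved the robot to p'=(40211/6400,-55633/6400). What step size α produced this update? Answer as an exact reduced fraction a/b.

α = 1/8

F_att = 5/4·(g−p) = 5/4·(-11,2) = (-13.7500,2.5000)
o1: d²=40 ≤ ρ²=61; F_rep = 11·(2,-6)/40² = (0.0138,-0.0413)
F = F_att + ΣF_rep = (-13.7363,2.4588)
Δp = p'−p = (-1.7170,0.3073); α = Δx/Fx = (-10989/6400) / (-10989/800) = 1/8
check: Δy/Fy = (1967/6400) / (1967/800) = 1/8 ✓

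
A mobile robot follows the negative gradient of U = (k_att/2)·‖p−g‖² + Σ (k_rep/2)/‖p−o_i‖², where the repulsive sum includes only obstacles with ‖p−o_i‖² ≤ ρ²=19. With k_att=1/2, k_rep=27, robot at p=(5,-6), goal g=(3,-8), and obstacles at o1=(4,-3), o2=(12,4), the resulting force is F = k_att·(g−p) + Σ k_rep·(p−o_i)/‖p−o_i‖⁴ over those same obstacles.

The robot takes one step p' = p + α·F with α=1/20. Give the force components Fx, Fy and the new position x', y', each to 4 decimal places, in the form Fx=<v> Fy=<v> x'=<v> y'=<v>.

Fx=-0.7300 Fy=-1.8100 x'=4.9635 y'=-6.0905

F_att = 1/2·(g−p) = 1/2·(-2,-2) = (-1.0000,-1.0000)
o1: d²=10 ≤ ρ²=19; F_rep = 27·(1,-3)/10² = (0.2700,-0.8100)
o2: d²=149 > ρ²=19 → inactive
F = F_att + ΣF_rep = (-0.7300,-1.8100)
p' = p + 1/20·F = (4.9635,-6.0905)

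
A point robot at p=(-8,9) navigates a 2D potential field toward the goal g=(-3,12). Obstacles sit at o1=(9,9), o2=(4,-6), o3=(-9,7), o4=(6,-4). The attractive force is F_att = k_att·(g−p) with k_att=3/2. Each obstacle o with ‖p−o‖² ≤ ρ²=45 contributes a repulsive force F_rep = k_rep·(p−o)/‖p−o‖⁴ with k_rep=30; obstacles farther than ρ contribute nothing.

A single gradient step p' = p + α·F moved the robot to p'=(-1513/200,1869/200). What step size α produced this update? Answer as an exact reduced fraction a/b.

α = 1/20

F_att = 3/2·(g−p) = 3/2·(5,3) = (7.5000,4.5000)
o1: d²=289 > ρ²=45 → inactive
o2: d²=369 > ρ²=45 → inactive
o3: d²=5 ≤ ρ²=45; F_rep = 30·(1,2)/5² = (1.2000,2.4000)
o4: d²=365 > ρ²=45 → inactive
F = F_att + ΣF_rep = (8.7000,6.9000)
Δp = p'−p = (0.4350,0.3450); α = Δx/Fx = (87/200) / (87/10) = 1/20
check: Δy/Fy = (69/200) / (69/10) = 1/20 ✓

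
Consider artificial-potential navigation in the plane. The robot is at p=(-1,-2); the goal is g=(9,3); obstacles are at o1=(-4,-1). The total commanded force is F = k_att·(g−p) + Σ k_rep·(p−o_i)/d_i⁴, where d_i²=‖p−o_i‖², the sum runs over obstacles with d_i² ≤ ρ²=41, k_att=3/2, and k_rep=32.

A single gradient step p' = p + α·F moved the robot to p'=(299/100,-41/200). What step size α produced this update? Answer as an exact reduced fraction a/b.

F_att = 3/2·(g−p) = 3/2·(10,5) = (15.0000,7.5000)
o1: d²=10 ≤ ρ²=41; F_rep = 32·(3,-1)/10² = (0.9600,-0.3200)
F = F_att + ΣF_rep = (15.9600,7.1800)
Δp = p'−p = (3.9900,1.7950); α = Δx/Fx = (399/100) / (399/25) = 1/4
check: Δy/Fy = (359/200) / (359/50) = 1/4 ✓

α = 1/4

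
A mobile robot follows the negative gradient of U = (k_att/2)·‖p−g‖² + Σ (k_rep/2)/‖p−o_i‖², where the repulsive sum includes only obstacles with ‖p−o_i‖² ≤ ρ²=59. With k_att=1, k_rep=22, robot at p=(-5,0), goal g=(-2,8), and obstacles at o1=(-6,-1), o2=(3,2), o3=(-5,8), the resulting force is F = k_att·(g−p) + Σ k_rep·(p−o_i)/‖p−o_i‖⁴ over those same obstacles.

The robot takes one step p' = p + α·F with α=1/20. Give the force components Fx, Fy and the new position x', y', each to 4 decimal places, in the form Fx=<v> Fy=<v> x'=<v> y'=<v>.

Fx=8.5000 Fy=13.5000 x'=-4.5750 y'=0.6750

F_att = 1·(g−p) = 1·(3,8) = (3.0000,8.0000)
o1: d²=2 ≤ ρ²=59; F_rep = 22·(1,1)/2² = (5.5000,5.5000)
o2: d²=68 > ρ²=59 → inactive
o3: d²=64 > ρ²=59 → inactive
F = F_att + ΣF_rep = (8.5000,13.5000)
p' = p + 1/20·F = (-4.5750,0.6750)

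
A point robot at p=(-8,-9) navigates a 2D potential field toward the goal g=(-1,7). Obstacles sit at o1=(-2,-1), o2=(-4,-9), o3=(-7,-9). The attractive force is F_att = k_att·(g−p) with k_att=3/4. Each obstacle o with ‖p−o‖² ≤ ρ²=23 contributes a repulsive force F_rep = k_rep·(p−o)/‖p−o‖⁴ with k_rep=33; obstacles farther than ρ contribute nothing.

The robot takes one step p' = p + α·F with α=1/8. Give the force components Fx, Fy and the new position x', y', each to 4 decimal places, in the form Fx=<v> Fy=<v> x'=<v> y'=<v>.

Fx=-28.2656 Fy=12.0000 x'=-11.5332 y'=-7.5000

F_att = 3/4·(g−p) = 3/4·(7,16) = (5.2500,12.0000)
o1: d²=100 > ρ²=23 → inactive
o2: d²=16 ≤ ρ²=23; F_rep = 33·(-4,0)/16² = (-0.5156,0.0000)
o3: d²=1 ≤ ρ²=23; F_rep = 33·(-1,0)/1² = (-33.0000,0.0000)
F = F_att + ΣF_rep = (-28.2656,12.0000)
p' = p + 1/8·F = (-11.5332,-7.5000)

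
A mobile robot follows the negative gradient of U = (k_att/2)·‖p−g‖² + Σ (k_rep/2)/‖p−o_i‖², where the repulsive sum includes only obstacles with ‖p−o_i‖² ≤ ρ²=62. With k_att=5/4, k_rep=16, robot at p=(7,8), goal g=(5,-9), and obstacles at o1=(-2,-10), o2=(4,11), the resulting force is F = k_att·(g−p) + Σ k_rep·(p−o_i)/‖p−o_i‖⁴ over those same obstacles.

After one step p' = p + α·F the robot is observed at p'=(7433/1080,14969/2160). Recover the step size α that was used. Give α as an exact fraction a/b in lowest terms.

α = 1/20

F_att = 5/4·(g−p) = 5/4·(-2,-17) = (-2.5000,-21.2500)
o1: d²=405 > ρ²=62 → inactive
o2: d²=18 ≤ ρ²=62; F_rep = 16·(3,-3)/18² = (0.1481,-0.1481)
F = F_att + ΣF_rep = (-2.3519,-21.3981)
Δp = p'−p = (-0.1176,-1.0699); α = Δx/Fx = (-127/1080) / (-127/54) = 1/20
check: Δy/Fy = (-2311/2160) / (-2311/108) = 1/20 ✓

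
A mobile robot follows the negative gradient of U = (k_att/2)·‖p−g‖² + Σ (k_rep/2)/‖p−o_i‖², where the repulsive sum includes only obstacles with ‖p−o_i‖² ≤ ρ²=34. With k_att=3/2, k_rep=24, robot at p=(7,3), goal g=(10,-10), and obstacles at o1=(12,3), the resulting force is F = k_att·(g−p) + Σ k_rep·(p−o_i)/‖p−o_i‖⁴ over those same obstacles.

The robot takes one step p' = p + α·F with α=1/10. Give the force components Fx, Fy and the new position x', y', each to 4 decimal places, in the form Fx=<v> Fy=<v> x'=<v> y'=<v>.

Fx=4.3080 Fy=-19.5000 x'=7.4308 y'=1.0500

F_att = 3/2·(g−p) = 3/2·(3,-13) = (4.5000,-19.5000)
o1: d²=25 ≤ ρ²=34; F_rep = 24·(-5,0)/25² = (-0.1920,0.0000)
F = F_att + ΣF_rep = (4.3080,-19.5000)
p' = p + 1/10·F = (7.4308,1.0500)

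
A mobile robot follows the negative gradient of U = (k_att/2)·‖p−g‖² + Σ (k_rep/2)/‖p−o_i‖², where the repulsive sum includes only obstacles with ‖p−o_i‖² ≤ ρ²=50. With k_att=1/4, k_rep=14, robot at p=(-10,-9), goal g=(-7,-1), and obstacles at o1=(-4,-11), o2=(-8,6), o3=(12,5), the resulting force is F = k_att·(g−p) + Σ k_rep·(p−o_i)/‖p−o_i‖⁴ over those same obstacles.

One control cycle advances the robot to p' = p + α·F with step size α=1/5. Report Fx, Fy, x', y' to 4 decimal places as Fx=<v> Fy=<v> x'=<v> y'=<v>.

Fx=0.6975 Fy=2.0175 x'=-9.8605 y'=-8.5965

F_att = 1/4·(g−p) = 1/4·(3,8) = (0.7500,2.0000)
o1: d²=40 ≤ ρ²=50; F_rep = 14·(-6,2)/40² = (-0.0525,0.0175)
o2: d²=229 > ρ²=50 → inactive
o3: d²=680 > ρ²=50 → inactive
F = F_att + ΣF_rep = (0.6975,2.0175)
p' = p + 1/5·F = (-9.8605,-8.5965)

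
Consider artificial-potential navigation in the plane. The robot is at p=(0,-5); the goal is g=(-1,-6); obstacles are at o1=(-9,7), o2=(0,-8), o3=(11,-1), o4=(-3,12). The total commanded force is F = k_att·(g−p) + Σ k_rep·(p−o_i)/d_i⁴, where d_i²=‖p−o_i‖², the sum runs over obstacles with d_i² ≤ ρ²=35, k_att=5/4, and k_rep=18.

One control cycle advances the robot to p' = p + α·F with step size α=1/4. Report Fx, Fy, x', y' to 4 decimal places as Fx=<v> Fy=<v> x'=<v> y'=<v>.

Fx=-1.2500 Fy=-0.5833 x'=-0.3125 y'=-5.1458

F_att = 5/4·(g−p) = 5/4·(-1,-1) = (-1.2500,-1.2500)
o1: d²=225 > ρ²=35 → inactive
o2: d²=9 ≤ ρ²=35; F_rep = 18·(0,3)/9² = (0.0000,0.6667)
o3: d²=137 > ρ²=35 → inactive
o4: d²=298 > ρ²=35 → inactive
F = F_att + ΣF_rep = (-1.2500,-0.5833)
p' = p + 1/4·F = (-0.3125,-5.1458)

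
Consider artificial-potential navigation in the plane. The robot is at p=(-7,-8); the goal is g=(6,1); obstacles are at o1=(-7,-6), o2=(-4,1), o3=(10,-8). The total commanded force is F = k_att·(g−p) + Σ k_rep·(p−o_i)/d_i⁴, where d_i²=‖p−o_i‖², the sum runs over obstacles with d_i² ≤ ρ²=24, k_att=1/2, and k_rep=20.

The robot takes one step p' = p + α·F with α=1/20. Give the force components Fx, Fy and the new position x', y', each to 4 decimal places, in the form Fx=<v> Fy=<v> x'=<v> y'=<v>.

Fx=6.5000 Fy=2.0000 x'=-6.6750 y'=-7.9000

F_att = 1/2·(g−p) = 1/2·(13,9) = (6.5000,4.5000)
o1: d²=4 ≤ ρ²=24; F_rep = 20·(0,-2)/4² = (0.0000,-2.5000)
o2: d²=90 > ρ²=24 → inactive
o3: d²=289 > ρ²=24 → inactive
F = F_att + ΣF_rep = (6.5000,2.0000)
p' = p + 1/20·F = (-6.6750,-7.9000)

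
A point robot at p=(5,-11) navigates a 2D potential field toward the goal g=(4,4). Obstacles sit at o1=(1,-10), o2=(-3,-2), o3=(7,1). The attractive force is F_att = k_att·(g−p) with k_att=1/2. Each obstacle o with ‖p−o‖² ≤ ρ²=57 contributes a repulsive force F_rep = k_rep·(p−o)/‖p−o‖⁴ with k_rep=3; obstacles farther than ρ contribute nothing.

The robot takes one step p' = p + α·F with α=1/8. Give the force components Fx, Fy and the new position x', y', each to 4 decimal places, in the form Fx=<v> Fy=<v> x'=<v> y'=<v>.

F_att = 1/2·(g−p) = 1/2·(-1,15) = (-0.5000,7.5000)
o1: d²=17 ≤ ρ²=57; F_rep = 3·(4,-1)/17² = (0.0415,-0.0104)
o2: d²=145 > ρ²=57 → inactive
o3: d²=148 > ρ²=57 → inactive
F = F_att + ΣF_rep = (-0.4585,7.4896)
p' = p + 1/8·F = (4.9427,-10.0638)

Fx=-0.4585 Fy=7.4896 x'=4.9427 y'=-10.0638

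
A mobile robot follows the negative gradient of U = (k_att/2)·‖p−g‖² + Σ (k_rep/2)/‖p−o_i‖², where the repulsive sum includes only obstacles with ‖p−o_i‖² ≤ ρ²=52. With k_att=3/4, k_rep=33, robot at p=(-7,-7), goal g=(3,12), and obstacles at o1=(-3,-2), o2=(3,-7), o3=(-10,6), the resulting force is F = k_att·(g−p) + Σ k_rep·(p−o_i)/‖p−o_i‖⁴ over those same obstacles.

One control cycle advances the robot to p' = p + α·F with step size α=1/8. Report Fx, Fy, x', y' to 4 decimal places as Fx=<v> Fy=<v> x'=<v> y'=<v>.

F_att = 3/4·(g−p) = 3/4·(10,19) = (7.5000,14.2500)
o1: d²=41 ≤ ρ²=52; F_rep = 33·(-4,-5)/41² = (-0.0785,-0.0982)
o2: d²=100 > ρ²=52 → inactive
o3: d²=178 > ρ²=52 → inactive
F = F_att + ΣF_rep = (7.4215,14.1518)
p' = p + 1/8·F = (-6.0723,-5.2310)

Fx=7.4215 Fy=14.1518 x'=-6.0723 y'=-5.2310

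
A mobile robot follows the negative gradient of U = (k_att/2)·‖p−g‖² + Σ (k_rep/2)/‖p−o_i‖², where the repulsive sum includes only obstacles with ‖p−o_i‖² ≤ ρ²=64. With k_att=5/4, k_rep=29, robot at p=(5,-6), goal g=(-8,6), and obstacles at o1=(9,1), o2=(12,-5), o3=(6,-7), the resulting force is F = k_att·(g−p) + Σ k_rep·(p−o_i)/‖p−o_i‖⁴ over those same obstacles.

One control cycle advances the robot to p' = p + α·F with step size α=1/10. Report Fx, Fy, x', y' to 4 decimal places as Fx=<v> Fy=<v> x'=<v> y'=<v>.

Fx=-23.5812 Fy=22.2384 x'=2.6419 y'=-3.7762

F_att = 5/4·(g−p) = 5/4·(-13,12) = (-16.2500,15.0000)
o1: d²=65 > ρ²=64 → inactive
o2: d²=50 ≤ ρ²=64; F_rep = 29·(-7,-1)/50² = (-0.0812,-0.0116)
o3: d²=2 ≤ ρ²=64; F_rep = 29·(-1,1)/2² = (-7.2500,7.2500)
F = F_att + ΣF_rep = (-23.5812,22.2384)
p' = p + 1/10·F = (2.6419,-3.7762)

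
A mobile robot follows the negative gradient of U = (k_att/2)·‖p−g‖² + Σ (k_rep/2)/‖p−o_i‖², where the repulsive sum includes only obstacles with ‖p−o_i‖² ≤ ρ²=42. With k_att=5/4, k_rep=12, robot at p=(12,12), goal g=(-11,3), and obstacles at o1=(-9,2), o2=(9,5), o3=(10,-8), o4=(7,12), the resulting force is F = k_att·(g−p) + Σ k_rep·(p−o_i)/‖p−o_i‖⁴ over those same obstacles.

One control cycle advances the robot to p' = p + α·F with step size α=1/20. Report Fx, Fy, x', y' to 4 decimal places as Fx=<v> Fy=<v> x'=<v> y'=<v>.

F_att = 5/4·(g−p) = 5/4·(-23,-9) = (-28.7500,-11.2500)
o1: d²=541 > ρ²=42 → inactive
o2: d²=58 > ρ²=42 → inactive
o3: d²=404 > ρ²=42 → inactive
o4: d²=25 ≤ ρ²=42; F_rep = 12·(5,0)/25² = (0.0960,0.0000)
F = F_att + ΣF_rep = (-28.6540,-11.2500)
p' = p + 1/20·F = (10.5673,11.4375)

Fx=-28.6540 Fy=-11.2500 x'=10.5673 y'=11.4375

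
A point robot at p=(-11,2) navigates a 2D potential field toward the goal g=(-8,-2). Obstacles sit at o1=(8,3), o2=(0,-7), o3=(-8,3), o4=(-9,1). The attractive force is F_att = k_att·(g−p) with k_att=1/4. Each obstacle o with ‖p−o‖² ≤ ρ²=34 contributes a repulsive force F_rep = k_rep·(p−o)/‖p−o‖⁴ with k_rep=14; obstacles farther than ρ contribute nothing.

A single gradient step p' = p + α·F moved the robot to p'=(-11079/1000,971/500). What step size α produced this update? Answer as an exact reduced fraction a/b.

F_att = 1/4·(g−p) = 1/4·(3,-4) = (0.7500,-1.0000)
o1: d²=362 > ρ²=34 → inactive
o2: d²=202 > ρ²=34 → inactive
o3: d²=10 ≤ ρ²=34; F_rep = 14·(-3,-1)/10² = (-0.4200,-0.1400)
o4: d²=5 ≤ ρ²=34; F_rep = 14·(-2,1)/5² = (-1.1200,0.5600)
F = F_att + ΣF_rep = (-0.7900,-0.5800)
Δp = p'−p = (-0.0790,-0.0580); α = Δx/Fx = (-79/1000) / (-79/100) = 1/10
check: Δy/Fy = (-29/500) / (-29/50) = 1/10 ✓

α = 1/10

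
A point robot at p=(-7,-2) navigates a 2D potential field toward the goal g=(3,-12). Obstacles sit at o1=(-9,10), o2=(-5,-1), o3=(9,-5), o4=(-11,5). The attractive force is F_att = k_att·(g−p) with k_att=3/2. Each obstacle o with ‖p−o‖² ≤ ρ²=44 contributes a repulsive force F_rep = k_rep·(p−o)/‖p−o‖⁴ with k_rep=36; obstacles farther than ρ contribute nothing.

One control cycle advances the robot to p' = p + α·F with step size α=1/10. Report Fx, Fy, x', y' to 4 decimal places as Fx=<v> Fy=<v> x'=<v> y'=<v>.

F_att = 3/2·(g−p) = 3/2·(10,-10) = (15.0000,-15.0000)
o1: d²=148 > ρ²=44 → inactive
o2: d²=5 ≤ ρ²=44; F_rep = 36·(-2,-1)/5² = (-2.8800,-1.4400)
o3: d²=265 > ρ²=44 → inactive
o4: d²=65 > ρ²=44 → inactive
F = F_att + ΣF_rep = (12.1200,-16.4400)
p' = p + 1/10·F = (-5.7880,-3.6440)

Fx=12.1200 Fy=-16.4400 x'=-5.7880 y'=-3.6440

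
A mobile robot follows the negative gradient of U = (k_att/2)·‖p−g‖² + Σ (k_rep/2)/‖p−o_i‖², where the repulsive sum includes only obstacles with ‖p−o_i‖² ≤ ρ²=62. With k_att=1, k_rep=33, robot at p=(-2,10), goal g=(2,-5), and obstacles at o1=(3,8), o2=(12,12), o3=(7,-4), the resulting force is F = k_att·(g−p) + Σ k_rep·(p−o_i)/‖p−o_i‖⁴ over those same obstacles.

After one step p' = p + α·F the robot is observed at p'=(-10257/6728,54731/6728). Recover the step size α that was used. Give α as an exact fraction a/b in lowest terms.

F_att = 1·(g−p) = 1·(4,-15) = (4.0000,-15.0000)
o1: d²=29 ≤ ρ²=62; F_rep = 33·(-5,2)/29² = (-0.1962,0.0785)
o2: d²=200 > ρ²=62 → inactive
o3: d²=277 > ρ²=62 → inactive
F = F_att + ΣF_rep = (3.8038,-14.9215)
Δp = p'−p = (0.4755,-1.8652); α = Δx/Fx = (3199/6728) / (3199/841) = 1/8
check: Δy/Fy = (-12549/6728) / (-12549/841) = 1/8 ✓

α = 1/8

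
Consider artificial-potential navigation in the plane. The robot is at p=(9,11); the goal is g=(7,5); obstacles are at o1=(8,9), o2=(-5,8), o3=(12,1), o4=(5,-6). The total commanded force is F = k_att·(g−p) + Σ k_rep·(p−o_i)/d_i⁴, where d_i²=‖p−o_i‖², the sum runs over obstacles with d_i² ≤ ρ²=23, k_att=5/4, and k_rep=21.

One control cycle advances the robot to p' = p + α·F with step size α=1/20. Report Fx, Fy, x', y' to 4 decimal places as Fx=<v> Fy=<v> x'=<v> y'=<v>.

Fx=-1.6600 Fy=-5.8200 x'=8.9170 y'=10.7090

F_att = 5/4·(g−p) = 5/4·(-2,-6) = (-2.5000,-7.5000)
o1: d²=5 ≤ ρ²=23; F_rep = 21·(1,2)/5² = (0.8400,1.6800)
o2: d²=205 > ρ²=23 → inactive
o3: d²=109 > ρ²=23 → inactive
o4: d²=305 > ρ²=23 → inactive
F = F_att + ΣF_rep = (-1.6600,-5.8200)
p' = p + 1/20·F = (8.9170,10.7090)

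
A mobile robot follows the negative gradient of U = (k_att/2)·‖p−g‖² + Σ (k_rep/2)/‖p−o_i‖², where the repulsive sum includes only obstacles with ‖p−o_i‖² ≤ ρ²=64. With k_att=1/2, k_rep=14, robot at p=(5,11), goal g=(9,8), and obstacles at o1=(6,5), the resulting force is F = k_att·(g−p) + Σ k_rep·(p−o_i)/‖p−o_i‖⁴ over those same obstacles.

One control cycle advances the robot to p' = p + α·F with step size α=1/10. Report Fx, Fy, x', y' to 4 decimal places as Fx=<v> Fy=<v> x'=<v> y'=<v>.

F_att = 1/2·(g−p) = 1/2·(4,-3) = (2.0000,-1.5000)
o1: d²=37 ≤ ρ²=64; F_rep = 14·(-1,6)/37² = (-0.0102,0.0614)
F = F_att + ΣF_rep = (1.9898,-1.4386)
p' = p + 1/10·F = (5.1990,10.8561)

Fx=1.9898 Fy=-1.4386 x'=5.1990 y'=10.8561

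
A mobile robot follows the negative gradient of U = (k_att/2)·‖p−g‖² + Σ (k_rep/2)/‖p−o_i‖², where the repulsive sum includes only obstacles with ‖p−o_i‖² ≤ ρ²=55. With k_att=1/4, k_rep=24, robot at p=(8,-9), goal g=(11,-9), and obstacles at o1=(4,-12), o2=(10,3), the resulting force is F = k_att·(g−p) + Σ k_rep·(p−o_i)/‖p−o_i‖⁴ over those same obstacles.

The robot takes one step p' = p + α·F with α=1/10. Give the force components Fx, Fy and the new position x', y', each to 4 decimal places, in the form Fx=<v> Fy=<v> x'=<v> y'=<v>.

F_att = 1/4·(g−p) = 1/4·(3,0) = (0.7500,0.0000)
o1: d²=25 ≤ ρ²=55; F_rep = 24·(4,3)/25² = (0.1536,0.1152)
o2: d²=148 > ρ²=55 → inactive
F = F_att + ΣF_rep = (0.9036,0.1152)
p' = p + 1/10·F = (8.0904,-8.9885)

Fx=0.9036 Fy=0.1152 x'=8.0904 y'=-8.9885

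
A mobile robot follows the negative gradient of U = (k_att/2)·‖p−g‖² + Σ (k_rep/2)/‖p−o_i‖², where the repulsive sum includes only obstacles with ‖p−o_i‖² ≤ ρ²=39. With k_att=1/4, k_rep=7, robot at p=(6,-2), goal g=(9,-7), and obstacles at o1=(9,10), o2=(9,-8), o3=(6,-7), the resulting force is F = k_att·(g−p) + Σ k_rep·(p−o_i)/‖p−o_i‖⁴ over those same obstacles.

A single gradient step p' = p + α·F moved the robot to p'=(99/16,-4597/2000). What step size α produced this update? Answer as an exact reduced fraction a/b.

α = 1/4

F_att = 1/4·(g−p) = 1/4·(3,-5) = (0.7500,-1.2500)
o1: d²=153 > ρ²=39 → inactive
o2: d²=45 > ρ²=39 → inactive
o3: d²=25 ≤ ρ²=39; F_rep = 7·(0,5)/25² = (0.0000,0.0560)
F = F_att + ΣF_rep = (0.7500,-1.1940)
Δp = p'−p = (0.1875,-0.2985); α = Δx/Fx = (3/16) / (3/4) = 1/4
check: Δy/Fy = (-597/2000) / (-597/500) = 1/4 ✓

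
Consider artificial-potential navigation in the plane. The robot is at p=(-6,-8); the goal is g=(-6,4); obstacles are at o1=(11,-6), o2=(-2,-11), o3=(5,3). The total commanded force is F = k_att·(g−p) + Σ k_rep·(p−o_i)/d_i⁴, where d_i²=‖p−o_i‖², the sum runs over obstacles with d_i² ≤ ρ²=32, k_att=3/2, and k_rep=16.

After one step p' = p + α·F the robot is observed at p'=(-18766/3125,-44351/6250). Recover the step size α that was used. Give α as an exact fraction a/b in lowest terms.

F_att = 3/2·(g−p) = 3/2·(0,12) = (0.0000,18.0000)
o1: d²=293 > ρ²=32 → inactive
o2: d²=25 ≤ ρ²=32; F_rep = 16·(-4,3)/25² = (-0.1024,0.0768)
o3: d²=242 > ρ²=32 → inactive
F = F_att + ΣF_rep = (-0.1024,18.0768)
Δp = p'−p = (-0.0051,0.9038); α = Δx/Fx = (-16/3125) / (-64/625) = 1/20
check: Δy/Fy = (5649/6250) / (11298/625) = 1/20 ✓

α = 1/20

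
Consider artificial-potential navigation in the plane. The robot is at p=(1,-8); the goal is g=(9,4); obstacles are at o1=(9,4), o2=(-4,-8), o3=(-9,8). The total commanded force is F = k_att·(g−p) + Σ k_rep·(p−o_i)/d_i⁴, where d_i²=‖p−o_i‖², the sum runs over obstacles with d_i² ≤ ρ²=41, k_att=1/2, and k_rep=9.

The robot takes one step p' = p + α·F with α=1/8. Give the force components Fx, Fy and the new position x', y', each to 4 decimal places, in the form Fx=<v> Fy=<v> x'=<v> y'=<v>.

F_att = 1/2·(g−p) = 1/2·(8,12) = (4.0000,6.0000)
o1: d²=208 > ρ²=41 → inactive
o2: d²=25 ≤ ρ²=41; F_rep = 9·(5,0)/25² = (0.0720,0.0000)
o3: d²=356 > ρ²=41 → inactive
F = F_att + ΣF_rep = (4.0720,6.0000)
p' = p + 1/8·F = (1.5090,-7.2500)

Fx=4.0720 Fy=6.0000 x'=1.5090 y'=-7.2500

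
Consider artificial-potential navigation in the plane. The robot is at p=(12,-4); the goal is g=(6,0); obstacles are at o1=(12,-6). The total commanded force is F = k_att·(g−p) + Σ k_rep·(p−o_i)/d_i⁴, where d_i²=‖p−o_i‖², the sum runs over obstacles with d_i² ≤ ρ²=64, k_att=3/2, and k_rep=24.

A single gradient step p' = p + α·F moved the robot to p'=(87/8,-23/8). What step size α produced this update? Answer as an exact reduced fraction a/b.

F_att = 3/2·(g−p) = 3/2·(-6,4) = (-9.0000,6.0000)
o1: d²=4 ≤ ρ²=64; F_rep = 24·(0,2)/4² = (0.0000,3.0000)
F = F_att + ΣF_rep = (-9.0000,9.0000)
Δp = p'−p = (-1.1250,1.1250); α = Δx/Fx = (-9/8) / (-9) = 1/8
check: Δy/Fy = (9/8) / (9) = 1/8 ✓

α = 1/8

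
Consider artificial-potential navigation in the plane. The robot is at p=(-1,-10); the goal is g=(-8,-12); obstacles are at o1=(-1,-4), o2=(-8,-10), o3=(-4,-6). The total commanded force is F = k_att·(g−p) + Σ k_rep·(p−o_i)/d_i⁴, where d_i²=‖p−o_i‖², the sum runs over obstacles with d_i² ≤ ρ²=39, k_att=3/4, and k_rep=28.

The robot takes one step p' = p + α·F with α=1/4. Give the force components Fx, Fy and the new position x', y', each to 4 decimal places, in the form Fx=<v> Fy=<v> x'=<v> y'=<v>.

Fx=-5.1156 Fy=-1.8088 x'=-2.2789 y'=-10.4522

F_att = 3/4·(g−p) = 3/4·(-7,-2) = (-5.2500,-1.5000)
o1: d²=36 ≤ ρ²=39; F_rep = 28·(0,-6)/36² = (0.0000,-0.1296)
o2: d²=49 > ρ²=39 → inactive
o3: d²=25 ≤ ρ²=39; F_rep = 28·(3,-4)/25² = (0.1344,-0.1792)
F = F_att + ΣF_rep = (-5.1156,-1.8088)
p' = p + 1/4·F = (-2.2789,-10.4522)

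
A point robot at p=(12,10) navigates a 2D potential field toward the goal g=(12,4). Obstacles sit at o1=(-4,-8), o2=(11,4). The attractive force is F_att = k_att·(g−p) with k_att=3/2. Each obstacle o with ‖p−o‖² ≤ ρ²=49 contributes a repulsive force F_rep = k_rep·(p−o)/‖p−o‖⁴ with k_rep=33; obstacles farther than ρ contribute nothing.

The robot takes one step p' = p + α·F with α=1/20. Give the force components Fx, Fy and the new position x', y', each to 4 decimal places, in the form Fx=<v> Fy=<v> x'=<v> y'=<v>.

Fx=0.0241 Fy=-8.8554 x'=12.0012 y'=9.5572

F_att = 3/2·(g−p) = 3/2·(0,-6) = (0.0000,-9.0000)
o1: d²=580 > ρ²=49 → inactive
o2: d²=37 ≤ ρ²=49; F_rep = 33·(1,6)/37² = (0.0241,0.1446)
F = F_att + ΣF_rep = (0.0241,-8.8554)
p' = p + 1/20·F = (12.0012,9.5572)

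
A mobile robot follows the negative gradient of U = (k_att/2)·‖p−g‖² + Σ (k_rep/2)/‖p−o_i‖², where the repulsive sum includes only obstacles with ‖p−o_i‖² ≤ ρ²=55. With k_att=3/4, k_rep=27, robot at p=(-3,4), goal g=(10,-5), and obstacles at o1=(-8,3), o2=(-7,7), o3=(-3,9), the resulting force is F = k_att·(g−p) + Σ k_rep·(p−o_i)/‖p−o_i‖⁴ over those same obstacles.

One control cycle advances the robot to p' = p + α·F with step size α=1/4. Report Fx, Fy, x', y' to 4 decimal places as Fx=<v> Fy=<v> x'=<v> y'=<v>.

Fx=10.1225 Fy=-7.0557 x'=-0.4694 y'=2.2361

F_att = 3/4·(g−p) = 3/4·(13,-9) = (9.7500,-6.7500)
o1: d²=26 ≤ ρ²=55; F_rep = 27·(5,1)/26² = (0.1997,0.0399)
o2: d²=25 ≤ ρ²=55; F_rep = 27·(4,-3)/25² = (0.1728,-0.1296)
o3: d²=25 ≤ ρ²=55; F_rep = 27·(0,-5)/25² = (0.0000,-0.2160)
F = F_att + ΣF_rep = (10.1225,-7.0557)
p' = p + 1/4·F = (-0.4694,2.2361)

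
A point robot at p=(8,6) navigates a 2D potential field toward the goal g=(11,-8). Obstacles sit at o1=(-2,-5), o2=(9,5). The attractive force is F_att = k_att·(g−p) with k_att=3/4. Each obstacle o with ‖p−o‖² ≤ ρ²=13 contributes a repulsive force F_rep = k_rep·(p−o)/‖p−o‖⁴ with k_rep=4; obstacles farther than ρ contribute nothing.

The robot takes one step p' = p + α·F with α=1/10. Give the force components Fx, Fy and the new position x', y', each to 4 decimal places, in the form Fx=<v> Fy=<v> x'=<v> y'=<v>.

Fx=1.2500 Fy=-9.5000 x'=8.1250 y'=5.0500

F_att = 3/4·(g−p) = 3/4·(3,-14) = (2.2500,-10.5000)
o1: d²=221 > ρ²=13 → inactive
o2: d²=2 ≤ ρ²=13; F_rep = 4·(-1,1)/2² = (-1.0000,1.0000)
F = F_att + ΣF_rep = (1.2500,-9.5000)
p' = p + 1/10·F = (8.1250,5.0500)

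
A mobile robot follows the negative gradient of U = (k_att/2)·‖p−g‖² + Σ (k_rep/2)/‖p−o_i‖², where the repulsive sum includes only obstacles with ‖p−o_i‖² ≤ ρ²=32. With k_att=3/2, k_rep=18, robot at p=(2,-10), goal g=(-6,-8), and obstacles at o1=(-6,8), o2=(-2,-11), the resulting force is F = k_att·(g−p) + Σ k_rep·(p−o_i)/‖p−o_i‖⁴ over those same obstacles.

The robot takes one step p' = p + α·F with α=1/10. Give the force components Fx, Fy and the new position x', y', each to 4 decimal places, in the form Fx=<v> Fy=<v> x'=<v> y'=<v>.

F_att = 3/2·(g−p) = 3/2·(-8,2) = (-12.0000,3.0000)
o1: d²=388 > ρ²=32 → inactive
o2: d²=17 ≤ ρ²=32; F_rep = 18·(4,1)/17² = (0.2491,0.0623)
F = F_att + ΣF_rep = (-11.7509,3.0623)
p' = p + 1/10·F = (0.8249,-9.6938)

Fx=-11.7509 Fy=3.0623 x'=0.8249 y'=-9.6938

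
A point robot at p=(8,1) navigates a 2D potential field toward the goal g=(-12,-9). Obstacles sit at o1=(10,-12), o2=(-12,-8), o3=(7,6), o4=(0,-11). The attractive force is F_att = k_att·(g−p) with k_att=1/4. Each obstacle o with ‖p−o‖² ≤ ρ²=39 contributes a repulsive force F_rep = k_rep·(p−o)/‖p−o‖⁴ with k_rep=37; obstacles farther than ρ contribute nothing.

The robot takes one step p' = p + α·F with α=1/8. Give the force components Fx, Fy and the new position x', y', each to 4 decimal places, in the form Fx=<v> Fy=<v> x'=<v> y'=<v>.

Fx=-4.9453 Fy=-2.7737 x'=7.3818 y'=0.6533

F_att = 1/4·(g−p) = 1/4·(-20,-10) = (-5.0000,-2.5000)
o1: d²=173 > ρ²=39 → inactive
o2: d²=481 > ρ²=39 → inactive
o3: d²=26 ≤ ρ²=39; F_rep = 37·(1,-5)/26² = (0.0547,-0.2737)
o4: d²=208 > ρ²=39 → inactive
F = F_att + ΣF_rep = (-4.9453,-2.7737)
p' = p + 1/8·F = (7.3818,0.6533)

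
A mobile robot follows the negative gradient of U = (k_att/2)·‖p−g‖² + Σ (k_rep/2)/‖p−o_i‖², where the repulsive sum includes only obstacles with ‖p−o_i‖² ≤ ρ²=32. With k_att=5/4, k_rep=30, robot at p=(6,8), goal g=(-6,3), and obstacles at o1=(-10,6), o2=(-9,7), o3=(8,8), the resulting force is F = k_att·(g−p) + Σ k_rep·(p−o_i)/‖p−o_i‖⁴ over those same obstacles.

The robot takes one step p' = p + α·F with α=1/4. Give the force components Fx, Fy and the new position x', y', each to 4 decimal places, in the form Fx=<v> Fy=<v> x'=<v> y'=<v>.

Fx=-18.7500 Fy=-6.2500 x'=1.3125 y'=6.4375

F_att = 5/4·(g−p) = 5/4·(-12,-5) = (-15.0000,-6.2500)
o1: d²=260 > ρ²=32 → inactive
o2: d²=226 > ρ²=32 → inactive
o3: d²=4 ≤ ρ²=32; F_rep = 30·(-2,0)/4² = (-3.7500,0.0000)
F = F_att + ΣF_rep = (-18.7500,-6.2500)
p' = p + 1/4·F = (1.3125,6.4375)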